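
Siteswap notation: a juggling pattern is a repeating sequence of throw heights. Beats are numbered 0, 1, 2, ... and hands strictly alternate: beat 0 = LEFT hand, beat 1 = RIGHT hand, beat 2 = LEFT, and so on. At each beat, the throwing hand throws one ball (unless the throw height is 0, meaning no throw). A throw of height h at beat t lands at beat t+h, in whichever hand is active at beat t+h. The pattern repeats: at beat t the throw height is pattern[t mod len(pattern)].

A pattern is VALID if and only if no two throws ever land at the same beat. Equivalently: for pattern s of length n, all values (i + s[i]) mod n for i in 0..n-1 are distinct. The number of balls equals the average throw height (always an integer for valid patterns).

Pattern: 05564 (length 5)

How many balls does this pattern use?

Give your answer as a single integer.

Answer: 4

Derivation:
Pattern = [0, 5, 5, 6, 4], length n = 5
  position 0: throw height = 0, running sum = 0
  position 1: throw height = 5, running sum = 5
  position 2: throw height = 5, running sum = 10
  position 3: throw height = 6, running sum = 16
  position 4: throw height = 4, running sum = 20
Total sum = 20; balls = sum / n = 20 / 5 = 4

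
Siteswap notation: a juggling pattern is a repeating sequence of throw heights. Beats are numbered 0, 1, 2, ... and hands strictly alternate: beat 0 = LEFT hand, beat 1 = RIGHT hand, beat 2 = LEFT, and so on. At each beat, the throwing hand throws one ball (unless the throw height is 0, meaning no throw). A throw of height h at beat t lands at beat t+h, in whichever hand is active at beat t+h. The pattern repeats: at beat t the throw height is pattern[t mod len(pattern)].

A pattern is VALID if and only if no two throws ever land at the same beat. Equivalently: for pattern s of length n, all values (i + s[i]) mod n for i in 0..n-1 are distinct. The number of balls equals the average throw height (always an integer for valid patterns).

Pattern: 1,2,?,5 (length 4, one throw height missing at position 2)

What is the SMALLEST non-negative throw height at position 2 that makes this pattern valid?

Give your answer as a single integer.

i=0: (0 + 1) mod 4 = 1
i=1: (1 + 2) mod 4 = 3
i=2: s[i]=? (unknown)
i=3: (3 + 5) mod 4 = 0
Known residues: [0, 1, 3]; need a permutation of 0..3, so missing residue r = 2
Need (2 + s) mod 4 = 2; smallest s = (2 - 2) mod 4 = 0

Answer: 0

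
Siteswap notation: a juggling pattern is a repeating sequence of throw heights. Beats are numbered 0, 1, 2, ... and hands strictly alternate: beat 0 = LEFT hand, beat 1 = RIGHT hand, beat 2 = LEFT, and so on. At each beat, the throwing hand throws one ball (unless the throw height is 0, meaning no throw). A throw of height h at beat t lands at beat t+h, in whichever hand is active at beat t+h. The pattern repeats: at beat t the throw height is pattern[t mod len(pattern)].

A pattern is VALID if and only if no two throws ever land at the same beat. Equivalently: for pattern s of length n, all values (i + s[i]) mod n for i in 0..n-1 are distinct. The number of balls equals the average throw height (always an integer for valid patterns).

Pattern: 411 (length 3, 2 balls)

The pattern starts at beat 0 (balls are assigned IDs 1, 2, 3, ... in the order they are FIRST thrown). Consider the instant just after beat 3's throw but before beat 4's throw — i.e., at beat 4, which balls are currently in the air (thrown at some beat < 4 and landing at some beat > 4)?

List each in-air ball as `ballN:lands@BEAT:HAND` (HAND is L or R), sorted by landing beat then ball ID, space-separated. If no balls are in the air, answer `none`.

Beat 0 (L): throw ball1 h=4 -> lands@4:L; in-air after throw: [b1@4:L]
Beat 1 (R): throw ball2 h=1 -> lands@2:L; in-air after throw: [b2@2:L b1@4:L]
Beat 2 (L): throw ball2 h=1 -> lands@3:R; in-air after throw: [b2@3:R b1@4:L]
Beat 3 (R): throw ball2 h=4 -> lands@7:R; in-air after throw: [b1@4:L b2@7:R]
Beat 4 (L): throw ball1 h=1 -> lands@5:R; in-air after throw: [b1@5:R b2@7:R]

Answer: ball2:lands@7:R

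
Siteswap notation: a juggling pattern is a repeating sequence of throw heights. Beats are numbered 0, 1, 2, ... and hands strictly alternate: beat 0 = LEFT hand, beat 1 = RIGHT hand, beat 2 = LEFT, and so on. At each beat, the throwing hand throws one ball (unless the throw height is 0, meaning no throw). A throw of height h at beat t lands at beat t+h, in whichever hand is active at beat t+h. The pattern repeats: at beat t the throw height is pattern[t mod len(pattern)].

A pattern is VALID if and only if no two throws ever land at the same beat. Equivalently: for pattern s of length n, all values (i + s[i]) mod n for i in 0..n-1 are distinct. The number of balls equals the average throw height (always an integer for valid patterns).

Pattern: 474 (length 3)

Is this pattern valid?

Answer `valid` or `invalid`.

Answer: valid

Derivation:
i=0: (i + s[i]) mod n = (0 + 4) mod 3 = 1
i=1: (i + s[i]) mod n = (1 + 7) mod 3 = 2
i=2: (i + s[i]) mod n = (2 + 4) mod 3 = 0
Residues: [1, 2, 0], distinct: True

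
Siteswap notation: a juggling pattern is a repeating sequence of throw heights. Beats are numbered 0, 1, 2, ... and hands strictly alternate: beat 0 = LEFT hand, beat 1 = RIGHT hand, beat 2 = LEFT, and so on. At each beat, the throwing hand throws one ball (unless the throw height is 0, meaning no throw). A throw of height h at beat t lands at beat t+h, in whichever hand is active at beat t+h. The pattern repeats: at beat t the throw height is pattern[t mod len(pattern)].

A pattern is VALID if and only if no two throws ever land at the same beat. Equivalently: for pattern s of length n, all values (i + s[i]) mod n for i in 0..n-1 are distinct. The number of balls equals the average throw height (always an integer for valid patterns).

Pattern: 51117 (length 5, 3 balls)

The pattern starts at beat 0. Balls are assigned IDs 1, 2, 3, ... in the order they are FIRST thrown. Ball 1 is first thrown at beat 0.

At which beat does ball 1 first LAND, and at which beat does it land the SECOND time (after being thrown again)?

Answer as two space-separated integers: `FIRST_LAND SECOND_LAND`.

Beat 0 (L): throw ball1 h=5 -> lands@5:R; in-air after throw: [b1@5:R]
Beat 1 (R): throw ball2 h=1 -> lands@2:L; in-air after throw: [b2@2:L b1@5:R]
Beat 2 (L): throw ball2 h=1 -> lands@3:R; in-air after throw: [b2@3:R b1@5:R]
Beat 3 (R): throw ball2 h=1 -> lands@4:L; in-air after throw: [b2@4:L b1@5:R]
Beat 4 (L): throw ball2 h=7 -> lands@11:R; in-air after throw: [b1@5:R b2@11:R]
Beat 5 (R): throw ball1 h=5 -> lands@10:L; in-air after throw: [b1@10:L b2@11:R]
Beat 6 (L): throw ball3 h=1 -> lands@7:R; in-air after throw: [b3@7:R b1@10:L b2@11:R]
Beat 7 (R): throw ball3 h=1 -> lands@8:L; in-air after throw: [b3@8:L b1@10:L b2@11:R]
Beat 8 (L): throw ball3 h=1 -> lands@9:R; in-air after throw: [b3@9:R b1@10:L b2@11:R]
Beat 9 (R): throw ball3 h=7 -> lands@16:L; in-air after throw: [b1@10:L b2@11:R b3@16:L]
Beat 10 (L): throw ball1 h=5 -> lands@15:R; in-air after throw: [b2@11:R b1@15:R b3@16:L]
Ball 1: thrown@0 h=5 -> first land @5; rethrown@5 h=5 -> second land @10

Answer: 5 10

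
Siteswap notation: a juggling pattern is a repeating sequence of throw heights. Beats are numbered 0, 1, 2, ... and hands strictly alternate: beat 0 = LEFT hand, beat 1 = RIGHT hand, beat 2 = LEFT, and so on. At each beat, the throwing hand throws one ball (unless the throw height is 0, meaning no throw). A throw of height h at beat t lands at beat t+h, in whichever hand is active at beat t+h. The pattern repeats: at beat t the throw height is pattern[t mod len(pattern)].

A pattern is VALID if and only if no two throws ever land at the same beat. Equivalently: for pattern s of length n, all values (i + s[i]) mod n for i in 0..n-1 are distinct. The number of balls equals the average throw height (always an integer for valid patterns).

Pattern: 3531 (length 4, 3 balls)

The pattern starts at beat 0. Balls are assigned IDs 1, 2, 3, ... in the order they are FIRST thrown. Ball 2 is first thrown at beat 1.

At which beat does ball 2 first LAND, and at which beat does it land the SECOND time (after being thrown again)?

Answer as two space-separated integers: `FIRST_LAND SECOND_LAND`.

Answer: 6 9

Derivation:
Beat 0 (L): throw ball1 h=3 -> lands@3:R; in-air after throw: [b1@3:R]
Beat 1 (R): throw ball2 h=5 -> lands@6:L; in-air after throw: [b1@3:R b2@6:L]
Beat 2 (L): throw ball3 h=3 -> lands@5:R; in-air after throw: [b1@3:R b3@5:R b2@6:L]
Beat 3 (R): throw ball1 h=1 -> lands@4:L; in-air after throw: [b1@4:L b3@5:R b2@6:L]
Beat 4 (L): throw ball1 h=3 -> lands@7:R; in-air after throw: [b3@5:R b2@6:L b1@7:R]
Beat 5 (R): throw ball3 h=5 -> lands@10:L; in-air after throw: [b2@6:L b1@7:R b3@10:L]
Beat 6 (L): throw ball2 h=3 -> lands@9:R; in-air after throw: [b1@7:R b2@9:R b3@10:L]
Beat 7 (R): throw ball1 h=1 -> lands@8:L; in-air after throw: [b1@8:L b2@9:R b3@10:L]
Beat 8 (L): throw ball1 h=3 -> lands@11:R; in-air after throw: [b2@9:R b3@10:L b1@11:R]
Beat 9 (R): throw ball2 h=5 -> lands@14:L; in-air after throw: [b3@10:L b1@11:R b2@14:L]
Ball 2: thrown@1 h=5 -> first land @6; rethrown@6 h=3 -> second land @9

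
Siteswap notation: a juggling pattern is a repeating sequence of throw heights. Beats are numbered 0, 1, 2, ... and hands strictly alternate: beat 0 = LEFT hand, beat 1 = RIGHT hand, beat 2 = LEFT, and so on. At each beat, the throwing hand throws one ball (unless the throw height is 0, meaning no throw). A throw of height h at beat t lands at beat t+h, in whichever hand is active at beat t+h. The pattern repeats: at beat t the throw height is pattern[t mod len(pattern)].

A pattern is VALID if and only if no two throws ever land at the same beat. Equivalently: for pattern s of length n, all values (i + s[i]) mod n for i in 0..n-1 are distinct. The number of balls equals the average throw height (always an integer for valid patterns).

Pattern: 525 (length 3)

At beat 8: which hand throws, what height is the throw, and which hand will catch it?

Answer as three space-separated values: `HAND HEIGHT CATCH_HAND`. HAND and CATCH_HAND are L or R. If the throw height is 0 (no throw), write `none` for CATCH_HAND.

Answer: L 5 R

Derivation:
Beat 8: 8 mod 2 = 0, so hand = L
Throw height = pattern[8 mod 3] = pattern[2] = 5
Lands at beat 8+5=13, 13 mod 2 = 1, so catch hand = R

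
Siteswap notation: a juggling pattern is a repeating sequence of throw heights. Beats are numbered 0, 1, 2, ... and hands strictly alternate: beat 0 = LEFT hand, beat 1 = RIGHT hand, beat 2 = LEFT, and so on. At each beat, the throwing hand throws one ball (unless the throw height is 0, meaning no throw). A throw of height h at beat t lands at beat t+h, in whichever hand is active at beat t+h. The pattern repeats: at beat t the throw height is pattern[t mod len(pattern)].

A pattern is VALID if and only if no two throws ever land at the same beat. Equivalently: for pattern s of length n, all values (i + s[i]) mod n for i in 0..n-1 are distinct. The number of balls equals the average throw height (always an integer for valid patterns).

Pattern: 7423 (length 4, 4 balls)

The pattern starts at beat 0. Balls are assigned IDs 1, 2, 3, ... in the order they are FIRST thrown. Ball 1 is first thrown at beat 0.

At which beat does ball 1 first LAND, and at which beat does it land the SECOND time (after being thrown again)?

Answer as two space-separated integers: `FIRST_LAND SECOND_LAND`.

Beat 0 (L): throw ball1 h=7 -> lands@7:R; in-air after throw: [b1@7:R]
Beat 1 (R): throw ball2 h=4 -> lands@5:R; in-air after throw: [b2@5:R b1@7:R]
Beat 2 (L): throw ball3 h=2 -> lands@4:L; in-air after throw: [b3@4:L b2@5:R b1@7:R]
Beat 3 (R): throw ball4 h=3 -> lands@6:L; in-air after throw: [b3@4:L b2@5:R b4@6:L b1@7:R]
Beat 4 (L): throw ball3 h=7 -> lands@11:R; in-air after throw: [b2@5:R b4@6:L b1@7:R b3@11:R]
Beat 5 (R): throw ball2 h=4 -> lands@9:R; in-air after throw: [b4@6:L b1@7:R b2@9:R b3@11:R]
Beat 6 (L): throw ball4 h=2 -> lands@8:L; in-air after throw: [b1@7:R b4@8:L b2@9:R b3@11:R]
Beat 7 (R): throw ball1 h=3 -> lands@10:L; in-air after throw: [b4@8:L b2@9:R b1@10:L b3@11:R]
Beat 8 (L): throw ball4 h=7 -> lands@15:R; in-air after throw: [b2@9:R b1@10:L b3@11:R b4@15:R]
Beat 9 (R): throw ball2 h=4 -> lands@13:R; in-air after throw: [b1@10:L b3@11:R b2@13:R b4@15:R]
Beat 10 (L): throw ball1 h=2 -> lands@12:L; in-air after throw: [b3@11:R b1@12:L b2@13:R b4@15:R]
Ball 1: thrown@0 h=7 -> first land @7; rethrown@7 h=3 -> second land @10

Answer: 7 10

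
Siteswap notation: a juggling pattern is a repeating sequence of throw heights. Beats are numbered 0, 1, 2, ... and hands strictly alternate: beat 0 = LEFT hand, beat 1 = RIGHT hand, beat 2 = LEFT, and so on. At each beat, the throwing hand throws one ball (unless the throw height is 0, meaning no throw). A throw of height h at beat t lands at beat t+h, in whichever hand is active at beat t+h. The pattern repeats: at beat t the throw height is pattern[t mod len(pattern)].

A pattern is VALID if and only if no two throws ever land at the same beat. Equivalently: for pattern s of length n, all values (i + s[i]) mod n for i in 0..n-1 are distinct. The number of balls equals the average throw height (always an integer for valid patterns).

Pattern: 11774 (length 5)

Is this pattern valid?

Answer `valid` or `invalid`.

Answer: valid

Derivation:
i=0: (i + s[i]) mod n = (0 + 1) mod 5 = 1
i=1: (i + s[i]) mod n = (1 + 1) mod 5 = 2
i=2: (i + s[i]) mod n = (2 + 7) mod 5 = 4
i=3: (i + s[i]) mod n = (3 + 7) mod 5 = 0
i=4: (i + s[i]) mod n = (4 + 4) mod 5 = 3
Residues: [1, 2, 4, 0, 3], distinct: True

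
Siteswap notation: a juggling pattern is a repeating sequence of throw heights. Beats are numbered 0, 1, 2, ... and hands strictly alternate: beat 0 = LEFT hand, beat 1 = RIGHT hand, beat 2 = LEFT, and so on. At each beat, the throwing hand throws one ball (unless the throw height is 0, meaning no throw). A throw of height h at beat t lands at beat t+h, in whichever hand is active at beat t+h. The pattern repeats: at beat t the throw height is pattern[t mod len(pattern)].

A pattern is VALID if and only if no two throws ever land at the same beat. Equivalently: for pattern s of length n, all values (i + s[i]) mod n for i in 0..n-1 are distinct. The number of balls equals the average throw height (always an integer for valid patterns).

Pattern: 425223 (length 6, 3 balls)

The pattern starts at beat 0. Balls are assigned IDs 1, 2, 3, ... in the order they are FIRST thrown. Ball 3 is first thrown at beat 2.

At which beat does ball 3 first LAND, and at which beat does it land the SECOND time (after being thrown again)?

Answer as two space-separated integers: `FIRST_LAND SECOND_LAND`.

Answer: 7 9

Derivation:
Beat 0 (L): throw ball1 h=4 -> lands@4:L; in-air after throw: [b1@4:L]
Beat 1 (R): throw ball2 h=2 -> lands@3:R; in-air after throw: [b2@3:R b1@4:L]
Beat 2 (L): throw ball3 h=5 -> lands@7:R; in-air after throw: [b2@3:R b1@4:L b3@7:R]
Beat 3 (R): throw ball2 h=2 -> lands@5:R; in-air after throw: [b1@4:L b2@5:R b3@7:R]
Beat 4 (L): throw ball1 h=2 -> lands@6:L; in-air after throw: [b2@5:R b1@6:L b3@7:R]
Beat 5 (R): throw ball2 h=3 -> lands@8:L; in-air after throw: [b1@6:L b3@7:R b2@8:L]
Beat 6 (L): throw ball1 h=4 -> lands@10:L; in-air after throw: [b3@7:R b2@8:L b1@10:L]
Beat 7 (R): throw ball3 h=2 -> lands@9:R; in-air after throw: [b2@8:L b3@9:R b1@10:L]
Beat 8 (L): throw ball2 h=5 -> lands@13:R; in-air after throw: [b3@9:R b1@10:L b2@13:R]
Beat 9 (R): throw ball3 h=2 -> lands@11:R; in-air after throw: [b1@10:L b3@11:R b2@13:R]
Ball 3: thrown@2 h=5 -> first land @7; rethrown@7 h=2 -> second land @9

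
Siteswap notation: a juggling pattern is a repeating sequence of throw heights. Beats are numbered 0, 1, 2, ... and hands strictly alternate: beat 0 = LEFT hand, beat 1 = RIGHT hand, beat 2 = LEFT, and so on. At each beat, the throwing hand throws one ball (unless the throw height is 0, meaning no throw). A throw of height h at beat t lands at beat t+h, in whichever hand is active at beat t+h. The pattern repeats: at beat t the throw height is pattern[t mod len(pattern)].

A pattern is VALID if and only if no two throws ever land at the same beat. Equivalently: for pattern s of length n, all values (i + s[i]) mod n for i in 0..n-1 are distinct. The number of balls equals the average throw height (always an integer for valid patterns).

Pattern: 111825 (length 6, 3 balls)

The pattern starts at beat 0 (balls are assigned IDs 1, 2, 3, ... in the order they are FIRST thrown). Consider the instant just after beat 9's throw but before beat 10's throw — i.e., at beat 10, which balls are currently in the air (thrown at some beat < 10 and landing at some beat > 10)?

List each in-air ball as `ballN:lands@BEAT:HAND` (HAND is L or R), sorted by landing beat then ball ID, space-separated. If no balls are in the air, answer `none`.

Answer: ball1:lands@11:R ball2:lands@17:R

Derivation:
Beat 0 (L): throw ball1 h=1 -> lands@1:R; in-air after throw: [b1@1:R]
Beat 1 (R): throw ball1 h=1 -> lands@2:L; in-air after throw: [b1@2:L]
Beat 2 (L): throw ball1 h=1 -> lands@3:R; in-air after throw: [b1@3:R]
Beat 3 (R): throw ball1 h=8 -> lands@11:R; in-air after throw: [b1@11:R]
Beat 4 (L): throw ball2 h=2 -> lands@6:L; in-air after throw: [b2@6:L b1@11:R]
Beat 5 (R): throw ball3 h=5 -> lands@10:L; in-air after throw: [b2@6:L b3@10:L b1@11:R]
Beat 6 (L): throw ball2 h=1 -> lands@7:R; in-air after throw: [b2@7:R b3@10:L b1@11:R]
Beat 7 (R): throw ball2 h=1 -> lands@8:L; in-air after throw: [b2@8:L b3@10:L b1@11:R]
Beat 8 (L): throw ball2 h=1 -> lands@9:R; in-air after throw: [b2@9:R b3@10:L b1@11:R]
Beat 9 (R): throw ball2 h=8 -> lands@17:R; in-air after throw: [b3@10:L b1@11:R b2@17:R]
Beat 10 (L): throw ball3 h=2 -> lands@12:L; in-air after throw: [b1@11:R b3@12:L b2@17:R]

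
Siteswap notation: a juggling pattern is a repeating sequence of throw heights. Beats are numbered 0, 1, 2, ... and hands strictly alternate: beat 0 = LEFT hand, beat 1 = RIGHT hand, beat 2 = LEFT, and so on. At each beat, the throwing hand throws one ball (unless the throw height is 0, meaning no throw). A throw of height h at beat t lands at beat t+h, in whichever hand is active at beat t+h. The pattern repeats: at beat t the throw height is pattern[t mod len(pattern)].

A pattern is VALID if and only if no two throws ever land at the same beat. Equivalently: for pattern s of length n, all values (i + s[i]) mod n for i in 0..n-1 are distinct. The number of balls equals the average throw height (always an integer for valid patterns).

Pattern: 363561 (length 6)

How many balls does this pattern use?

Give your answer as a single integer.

Pattern = [3, 6, 3, 5, 6, 1], length n = 6
  position 0: throw height = 3, running sum = 3
  position 1: throw height = 6, running sum = 9
  position 2: throw height = 3, running sum = 12
  position 3: throw height = 5, running sum = 17
  position 4: throw height = 6, running sum = 23
  position 5: throw height = 1, running sum = 24
Total sum = 24; balls = sum / n = 24 / 6 = 4

Answer: 4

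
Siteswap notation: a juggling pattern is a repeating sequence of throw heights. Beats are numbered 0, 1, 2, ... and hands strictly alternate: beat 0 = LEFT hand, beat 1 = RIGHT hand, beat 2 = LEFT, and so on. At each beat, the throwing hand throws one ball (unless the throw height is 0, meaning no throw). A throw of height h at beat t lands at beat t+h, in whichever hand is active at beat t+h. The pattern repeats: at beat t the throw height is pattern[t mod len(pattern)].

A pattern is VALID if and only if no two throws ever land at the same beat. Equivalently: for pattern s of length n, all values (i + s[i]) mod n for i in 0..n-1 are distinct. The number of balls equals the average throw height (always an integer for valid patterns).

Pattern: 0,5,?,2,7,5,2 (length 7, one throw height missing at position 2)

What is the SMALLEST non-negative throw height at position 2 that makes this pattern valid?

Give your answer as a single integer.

i=0: (0 + 0) mod 7 = 0
i=1: (1 + 5) mod 7 = 6
i=2: s[i]=? (unknown)
i=3: (3 + 2) mod 7 = 5
i=4: (4 + 7) mod 7 = 4
i=5: (5 + 5) mod 7 = 3
i=6: (6 + 2) mod 7 = 1
Known residues: [0, 1, 3, 4, 5, 6]; need a permutation of 0..6, so missing residue r = 2
Need (2 + s) mod 7 = 2; smallest s = (2 - 2) mod 7 = 0

Answer: 0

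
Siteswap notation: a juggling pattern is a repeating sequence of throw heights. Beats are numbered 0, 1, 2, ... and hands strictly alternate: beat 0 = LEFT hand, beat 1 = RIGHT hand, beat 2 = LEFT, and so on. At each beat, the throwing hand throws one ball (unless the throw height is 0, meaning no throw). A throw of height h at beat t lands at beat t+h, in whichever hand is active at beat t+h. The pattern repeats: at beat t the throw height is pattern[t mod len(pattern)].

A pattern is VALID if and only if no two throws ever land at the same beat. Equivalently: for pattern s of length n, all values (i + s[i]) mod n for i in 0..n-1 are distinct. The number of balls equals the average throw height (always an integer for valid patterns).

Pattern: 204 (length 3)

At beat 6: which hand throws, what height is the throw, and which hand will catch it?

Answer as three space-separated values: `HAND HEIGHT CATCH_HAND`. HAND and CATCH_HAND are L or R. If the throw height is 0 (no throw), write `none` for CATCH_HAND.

Answer: L 2 L

Derivation:
Beat 6: 6 mod 2 = 0, so hand = L
Throw height = pattern[6 mod 3] = pattern[0] = 2
Lands at beat 6+2=8, 8 mod 2 = 0, so catch hand = L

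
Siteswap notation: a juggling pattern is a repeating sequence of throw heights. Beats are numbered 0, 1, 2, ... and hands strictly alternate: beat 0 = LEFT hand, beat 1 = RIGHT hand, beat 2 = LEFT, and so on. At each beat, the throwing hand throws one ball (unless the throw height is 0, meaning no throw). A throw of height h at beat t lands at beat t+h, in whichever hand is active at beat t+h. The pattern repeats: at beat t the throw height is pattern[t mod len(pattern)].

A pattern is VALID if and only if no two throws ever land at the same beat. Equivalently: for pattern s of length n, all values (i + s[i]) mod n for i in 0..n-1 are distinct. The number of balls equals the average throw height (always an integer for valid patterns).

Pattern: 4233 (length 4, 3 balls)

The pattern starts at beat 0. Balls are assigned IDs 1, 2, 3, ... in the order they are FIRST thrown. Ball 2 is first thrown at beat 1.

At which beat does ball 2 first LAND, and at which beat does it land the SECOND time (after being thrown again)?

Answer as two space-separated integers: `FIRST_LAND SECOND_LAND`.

Beat 0 (L): throw ball1 h=4 -> lands@4:L; in-air after throw: [b1@4:L]
Beat 1 (R): throw ball2 h=2 -> lands@3:R; in-air after throw: [b2@3:R b1@4:L]
Beat 2 (L): throw ball3 h=3 -> lands@5:R; in-air after throw: [b2@3:R b1@4:L b3@5:R]
Beat 3 (R): throw ball2 h=3 -> lands@6:L; in-air after throw: [b1@4:L b3@5:R b2@6:L]
Beat 4 (L): throw ball1 h=4 -> lands@8:L; in-air after throw: [b3@5:R b2@6:L b1@8:L]
Beat 5 (R): throw ball3 h=2 -> lands@7:R; in-air after throw: [b2@6:L b3@7:R b1@8:L]
Beat 6 (L): throw ball2 h=3 -> lands@9:R; in-air after throw: [b3@7:R b1@8:L b2@9:R]
Ball 2: thrown@1 h=2 -> first land @3; rethrown@3 h=3 -> second land @6

Answer: 3 6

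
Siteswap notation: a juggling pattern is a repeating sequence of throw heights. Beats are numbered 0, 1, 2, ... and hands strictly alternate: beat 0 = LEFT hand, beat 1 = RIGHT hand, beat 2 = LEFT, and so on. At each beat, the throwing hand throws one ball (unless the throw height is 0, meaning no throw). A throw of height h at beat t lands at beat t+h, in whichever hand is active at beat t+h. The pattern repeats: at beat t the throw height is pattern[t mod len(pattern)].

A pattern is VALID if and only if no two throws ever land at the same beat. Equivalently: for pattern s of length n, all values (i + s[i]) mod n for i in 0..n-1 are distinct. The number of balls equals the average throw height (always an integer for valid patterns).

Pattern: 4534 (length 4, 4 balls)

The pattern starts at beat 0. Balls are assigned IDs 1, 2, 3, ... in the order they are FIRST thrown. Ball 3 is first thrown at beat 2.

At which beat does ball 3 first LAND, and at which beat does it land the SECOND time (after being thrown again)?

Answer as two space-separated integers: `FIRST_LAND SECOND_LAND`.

Beat 0 (L): throw ball1 h=4 -> lands@4:L; in-air after throw: [b1@4:L]
Beat 1 (R): throw ball2 h=5 -> lands@6:L; in-air after throw: [b1@4:L b2@6:L]
Beat 2 (L): throw ball3 h=3 -> lands@5:R; in-air after throw: [b1@4:L b3@5:R b2@6:L]
Beat 3 (R): throw ball4 h=4 -> lands@7:R; in-air after throw: [b1@4:L b3@5:R b2@6:L b4@7:R]
Beat 4 (L): throw ball1 h=4 -> lands@8:L; in-air after throw: [b3@5:R b2@6:L b4@7:R b1@8:L]
Beat 5 (R): throw ball3 h=5 -> lands@10:L; in-air after throw: [b2@6:L b4@7:R b1@8:L b3@10:L]
Beat 6 (L): throw ball2 h=3 -> lands@9:R; in-air after throw: [b4@7:R b1@8:L b2@9:R b3@10:L]
Beat 7 (R): throw ball4 h=4 -> lands@11:R; in-air after throw: [b1@8:L b2@9:R b3@10:L b4@11:R]
Beat 8 (L): throw ball1 h=4 -> lands@12:L; in-air after throw: [b2@9:R b3@10:L b4@11:R b1@12:L]
Beat 9 (R): throw ball2 h=5 -> lands@14:L; in-air after throw: [b3@10:L b4@11:R b1@12:L b2@14:L]
Beat 10 (L): throw ball3 h=3 -> lands@13:R; in-air after throw: [b4@11:R b1@12:L b3@13:R b2@14:L]
Ball 3: thrown@2 h=3 -> first land @5; rethrown@5 h=5 -> second land @10

Answer: 5 10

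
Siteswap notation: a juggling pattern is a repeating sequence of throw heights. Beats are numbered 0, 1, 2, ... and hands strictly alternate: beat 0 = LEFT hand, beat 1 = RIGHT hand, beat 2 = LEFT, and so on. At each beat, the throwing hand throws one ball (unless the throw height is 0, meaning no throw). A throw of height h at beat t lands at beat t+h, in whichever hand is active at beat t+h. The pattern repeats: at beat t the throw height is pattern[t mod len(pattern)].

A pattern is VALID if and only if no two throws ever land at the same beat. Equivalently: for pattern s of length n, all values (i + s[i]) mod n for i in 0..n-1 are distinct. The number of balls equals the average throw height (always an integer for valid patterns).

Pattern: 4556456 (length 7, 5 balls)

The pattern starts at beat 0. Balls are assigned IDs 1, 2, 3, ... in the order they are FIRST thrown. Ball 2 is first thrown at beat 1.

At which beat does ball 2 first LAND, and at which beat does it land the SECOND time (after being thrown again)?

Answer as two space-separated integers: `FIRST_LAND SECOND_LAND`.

Answer: 6 12

Derivation:
Beat 0 (L): throw ball1 h=4 -> lands@4:L; in-air after throw: [b1@4:L]
Beat 1 (R): throw ball2 h=5 -> lands@6:L; in-air after throw: [b1@4:L b2@6:L]
Beat 2 (L): throw ball3 h=5 -> lands@7:R; in-air after throw: [b1@4:L b2@6:L b3@7:R]
Beat 3 (R): throw ball4 h=6 -> lands@9:R; in-air after throw: [b1@4:L b2@6:L b3@7:R b4@9:R]
Beat 4 (L): throw ball1 h=4 -> lands@8:L; in-air after throw: [b2@6:L b3@7:R b1@8:L b4@9:R]
Beat 5 (R): throw ball5 h=5 -> lands@10:L; in-air after throw: [b2@6:L b3@7:R b1@8:L b4@9:R b5@10:L]
Beat 6 (L): throw ball2 h=6 -> lands@12:L; in-air after throw: [b3@7:R b1@8:L b4@9:R b5@10:L b2@12:L]
Beat 7 (R): throw ball3 h=4 -> lands@11:R; in-air after throw: [b1@8:L b4@9:R b5@10:L b3@11:R b2@12:L]
Beat 8 (L): throw ball1 h=5 -> lands@13:R; in-air after throw: [b4@9:R b5@10:L b3@11:R b2@12:L b1@13:R]
Beat 9 (R): throw ball4 h=5 -> lands@14:L; in-air after throw: [b5@10:L b3@11:R b2@12:L b1@13:R b4@14:L]
Beat 10 (L): throw ball5 h=6 -> lands@16:L; in-air after throw: [b3@11:R b2@12:L b1@13:R b4@14:L b5@16:L]
Beat 11 (R): throw ball3 h=4 -> lands@15:R; in-air after throw: [b2@12:L b1@13:R b4@14:L b3@15:R b5@16:L]
Beat 12 (L): throw ball2 h=5 -> lands@17:R; in-air after throw: [b1@13:R b4@14:L b3@15:R b5@16:L b2@17:R]
Ball 2: thrown@1 h=5 -> first land @6; rethrown@6 h=6 -> second land @12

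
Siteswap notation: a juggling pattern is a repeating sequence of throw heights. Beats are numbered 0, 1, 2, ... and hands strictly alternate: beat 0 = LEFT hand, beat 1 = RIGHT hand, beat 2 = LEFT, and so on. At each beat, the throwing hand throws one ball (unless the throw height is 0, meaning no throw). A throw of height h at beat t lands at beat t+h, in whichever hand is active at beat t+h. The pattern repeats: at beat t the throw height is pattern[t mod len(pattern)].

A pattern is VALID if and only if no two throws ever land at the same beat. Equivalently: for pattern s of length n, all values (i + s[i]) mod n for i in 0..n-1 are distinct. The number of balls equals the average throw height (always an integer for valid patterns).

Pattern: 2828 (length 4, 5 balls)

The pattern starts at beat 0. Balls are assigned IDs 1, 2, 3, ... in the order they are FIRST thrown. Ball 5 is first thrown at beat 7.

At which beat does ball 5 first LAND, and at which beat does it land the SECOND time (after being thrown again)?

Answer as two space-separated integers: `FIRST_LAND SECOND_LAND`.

Answer: 15 23

Derivation:
Beat 0 (L): throw ball1 h=2 -> lands@2:L; in-air after throw: [b1@2:L]
Beat 1 (R): throw ball2 h=8 -> lands@9:R; in-air after throw: [b1@2:L b2@9:R]
Beat 2 (L): throw ball1 h=2 -> lands@4:L; in-air after throw: [b1@4:L b2@9:R]
Beat 3 (R): throw ball3 h=8 -> lands@11:R; in-air after throw: [b1@4:L b2@9:R b3@11:R]
Beat 4 (L): throw ball1 h=2 -> lands@6:L; in-air after throw: [b1@6:L b2@9:R b3@11:R]
Beat 5 (R): throw ball4 h=8 -> lands@13:R; in-air after throw: [b1@6:L b2@9:R b3@11:R b4@13:R]
Beat 6 (L): throw ball1 h=2 -> lands@8:L; in-air after throw: [b1@8:L b2@9:R b3@11:R b4@13:R]
Beat 7 (R): throw ball5 h=8 -> lands@15:R; in-air after throw: [b1@8:L b2@9:R b3@11:R b4@13:R b5@15:R]
Beat 8 (L): throw ball1 h=2 -> lands@10:L; in-air after throw: [b2@9:R b1@10:L b3@11:R b4@13:R b5@15:R]
Beat 9 (R): throw ball2 h=8 -> lands@17:R; in-air after throw: [b1@10:L b3@11:R b4@13:R b5@15:R b2@17:R]
Beat 10 (L): throw ball1 h=2 -> lands@12:L; in-air after throw: [b3@11:R b1@12:L b4@13:R b5@15:R b2@17:R]
Beat 11 (R): throw ball3 h=8 -> lands@19:R; in-air after throw: [b1@12:L b4@13:R b5@15:R b2@17:R b3@19:R]
Beat 12 (L): throw ball1 h=2 -> lands@14:L; in-air after throw: [b4@13:R b1@14:L b5@15:R b2@17:R b3@19:R]
Beat 13 (R): throw ball4 h=8 -> lands@21:R; in-air after throw: [b1@14:L b5@15:R b2@17:R b3@19:R b4@21:R]
Beat 14 (L): throw ball1 h=2 -> lands@16:L; in-air after throw: [b5@15:R b1@16:L b2@17:R b3@19:R b4@21:R]
Beat 15 (R): throw ball5 h=8 -> lands@23:R; in-air after throw: [b1@16:L b2@17:R b3@19:R b4@21:R b5@23:R]
Beat 16 (L): throw ball1 h=2 -> lands@18:L; in-air after throw: [b2@17:R b1@18:L b3@19:R b4@21:R b5@23:R]
Beat 17 (R): throw ball2 h=8 -> lands@25:R; in-air after throw: [b1@18:L b3@19:R b4@21:R b5@23:R b2@25:R]
Beat 18 (L): throw ball1 h=2 -> lands@20:L; in-air after throw: [b3@19:R b1@20:L b4@21:R b5@23:R b2@25:R]
Beat 19 (R): throw ball3 h=8 -> lands@27:R; in-air after throw: [b1@20:L b4@21:R b5@23:R b2@25:R b3@27:R]
Beat 20 (L): throw ball1 h=2 -> lands@22:L; in-air after throw: [b4@21:R b1@22:L b5@23:R b2@25:R b3@27:R]
Beat 21 (R): throw ball4 h=8 -> lands@29:R; in-air after throw: [b1@22:L b5@23:R b2@25:R b3@27:R b4@29:R]
Ball 5: thrown@7 h=8 -> first land @15; rethrown@15 h=8 -> second land @23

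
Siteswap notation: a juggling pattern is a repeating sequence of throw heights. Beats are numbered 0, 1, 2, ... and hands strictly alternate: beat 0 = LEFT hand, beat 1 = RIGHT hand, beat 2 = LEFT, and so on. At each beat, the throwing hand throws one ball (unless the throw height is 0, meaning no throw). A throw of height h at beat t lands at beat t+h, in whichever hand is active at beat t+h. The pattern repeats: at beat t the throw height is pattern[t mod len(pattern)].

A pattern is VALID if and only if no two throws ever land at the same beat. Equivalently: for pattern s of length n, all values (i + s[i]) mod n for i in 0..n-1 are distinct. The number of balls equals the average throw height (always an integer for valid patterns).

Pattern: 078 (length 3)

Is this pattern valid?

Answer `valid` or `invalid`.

i=0: (i + s[i]) mod n = (0 + 0) mod 3 = 0
i=1: (i + s[i]) mod n = (1 + 7) mod 3 = 2
i=2: (i + s[i]) mod n = (2 + 8) mod 3 = 1
Residues: [0, 2, 1], distinct: True

Answer: valid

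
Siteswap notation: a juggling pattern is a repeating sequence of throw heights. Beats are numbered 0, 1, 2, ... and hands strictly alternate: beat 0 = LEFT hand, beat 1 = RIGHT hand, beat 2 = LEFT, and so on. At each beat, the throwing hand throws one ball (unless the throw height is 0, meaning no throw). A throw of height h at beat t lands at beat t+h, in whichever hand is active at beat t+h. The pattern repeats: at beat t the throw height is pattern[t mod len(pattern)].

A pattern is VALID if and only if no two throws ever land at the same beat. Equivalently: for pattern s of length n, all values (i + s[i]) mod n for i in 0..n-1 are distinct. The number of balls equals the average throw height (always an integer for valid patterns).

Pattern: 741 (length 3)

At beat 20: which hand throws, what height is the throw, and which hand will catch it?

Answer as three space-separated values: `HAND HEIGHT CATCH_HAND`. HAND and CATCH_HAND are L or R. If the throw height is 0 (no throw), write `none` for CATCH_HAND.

Beat 20: 20 mod 2 = 0, so hand = L
Throw height = pattern[20 mod 3] = pattern[2] = 1
Lands at beat 20+1=21, 21 mod 2 = 1, so catch hand = R

Answer: L 1 R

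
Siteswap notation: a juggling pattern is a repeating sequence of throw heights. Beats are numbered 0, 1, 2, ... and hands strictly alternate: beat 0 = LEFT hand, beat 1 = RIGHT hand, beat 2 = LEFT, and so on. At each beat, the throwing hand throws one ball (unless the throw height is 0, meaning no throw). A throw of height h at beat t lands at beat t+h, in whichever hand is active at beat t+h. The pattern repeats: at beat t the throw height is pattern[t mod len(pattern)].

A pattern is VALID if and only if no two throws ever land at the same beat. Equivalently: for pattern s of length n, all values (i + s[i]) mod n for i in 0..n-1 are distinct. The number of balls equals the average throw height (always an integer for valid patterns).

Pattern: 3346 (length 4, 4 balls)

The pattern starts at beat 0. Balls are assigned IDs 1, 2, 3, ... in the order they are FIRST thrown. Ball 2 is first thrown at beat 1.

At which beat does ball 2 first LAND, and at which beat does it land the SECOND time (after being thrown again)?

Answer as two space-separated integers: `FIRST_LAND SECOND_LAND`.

Answer: 4 7

Derivation:
Beat 0 (L): throw ball1 h=3 -> lands@3:R; in-air after throw: [b1@3:R]
Beat 1 (R): throw ball2 h=3 -> lands@4:L; in-air after throw: [b1@3:R b2@4:L]
Beat 2 (L): throw ball3 h=4 -> lands@6:L; in-air after throw: [b1@3:R b2@4:L b3@6:L]
Beat 3 (R): throw ball1 h=6 -> lands@9:R; in-air after throw: [b2@4:L b3@6:L b1@9:R]
Beat 4 (L): throw ball2 h=3 -> lands@7:R; in-air after throw: [b3@6:L b2@7:R b1@9:R]
Beat 5 (R): throw ball4 h=3 -> lands@8:L; in-air after throw: [b3@6:L b2@7:R b4@8:L b1@9:R]
Beat 6 (L): throw ball3 h=4 -> lands@10:L; in-air after throw: [b2@7:R b4@8:L b1@9:R b3@10:L]
Beat 7 (R): throw ball2 h=6 -> lands@13:R; in-air after throw: [b4@8:L b1@9:R b3@10:L b2@13:R]
Ball 2: thrown@1 h=3 -> first land @4; rethrown@4 h=3 -> second land @7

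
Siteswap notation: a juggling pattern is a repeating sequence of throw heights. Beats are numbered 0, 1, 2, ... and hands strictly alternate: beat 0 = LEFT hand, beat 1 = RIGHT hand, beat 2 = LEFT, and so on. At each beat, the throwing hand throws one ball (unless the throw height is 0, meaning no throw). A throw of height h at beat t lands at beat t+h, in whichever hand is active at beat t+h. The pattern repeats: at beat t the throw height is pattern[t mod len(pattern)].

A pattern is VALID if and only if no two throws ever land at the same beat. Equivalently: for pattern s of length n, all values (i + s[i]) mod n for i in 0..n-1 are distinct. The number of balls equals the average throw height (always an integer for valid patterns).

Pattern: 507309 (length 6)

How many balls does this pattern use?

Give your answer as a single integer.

Pattern = [5, 0, 7, 3, 0, 9], length n = 6
  position 0: throw height = 5, running sum = 5
  position 1: throw height = 0, running sum = 5
  position 2: throw height = 7, running sum = 12
  position 3: throw height = 3, running sum = 15
  position 4: throw height = 0, running sum = 15
  position 5: throw height = 9, running sum = 24
Total sum = 24; balls = sum / n = 24 / 6 = 4

Answer: 4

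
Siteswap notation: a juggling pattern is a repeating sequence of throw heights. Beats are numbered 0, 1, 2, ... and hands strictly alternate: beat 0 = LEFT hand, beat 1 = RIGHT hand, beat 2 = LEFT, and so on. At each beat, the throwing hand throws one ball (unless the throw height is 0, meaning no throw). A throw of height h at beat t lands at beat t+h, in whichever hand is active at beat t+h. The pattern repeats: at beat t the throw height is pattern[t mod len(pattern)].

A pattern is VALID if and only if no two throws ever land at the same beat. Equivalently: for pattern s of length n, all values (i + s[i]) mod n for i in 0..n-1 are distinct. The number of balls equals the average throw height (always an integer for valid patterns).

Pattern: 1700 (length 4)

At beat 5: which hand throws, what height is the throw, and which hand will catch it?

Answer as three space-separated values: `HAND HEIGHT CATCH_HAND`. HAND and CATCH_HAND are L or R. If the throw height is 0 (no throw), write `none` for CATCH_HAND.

Beat 5: 5 mod 2 = 1, so hand = R
Throw height = pattern[5 mod 4] = pattern[1] = 7
Lands at beat 5+7=12, 12 mod 2 = 0, so catch hand = L

Answer: R 7 L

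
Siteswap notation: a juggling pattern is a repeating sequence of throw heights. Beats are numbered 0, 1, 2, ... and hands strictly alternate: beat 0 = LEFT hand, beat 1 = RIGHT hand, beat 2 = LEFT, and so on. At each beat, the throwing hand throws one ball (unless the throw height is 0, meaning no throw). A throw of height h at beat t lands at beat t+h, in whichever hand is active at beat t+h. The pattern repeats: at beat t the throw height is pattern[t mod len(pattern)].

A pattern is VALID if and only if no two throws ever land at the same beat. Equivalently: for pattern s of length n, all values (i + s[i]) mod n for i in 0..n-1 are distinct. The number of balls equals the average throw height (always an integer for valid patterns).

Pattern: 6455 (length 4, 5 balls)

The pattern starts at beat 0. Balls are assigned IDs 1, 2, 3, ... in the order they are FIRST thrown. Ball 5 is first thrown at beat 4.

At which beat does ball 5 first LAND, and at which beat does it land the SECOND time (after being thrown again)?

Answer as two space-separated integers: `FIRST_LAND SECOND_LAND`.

Answer: 10 15

Derivation:
Beat 0 (L): throw ball1 h=6 -> lands@6:L; in-air after throw: [b1@6:L]
Beat 1 (R): throw ball2 h=4 -> lands@5:R; in-air after throw: [b2@5:R b1@6:L]
Beat 2 (L): throw ball3 h=5 -> lands@7:R; in-air after throw: [b2@5:R b1@6:L b3@7:R]
Beat 3 (R): throw ball4 h=5 -> lands@8:L; in-air after throw: [b2@5:R b1@6:L b3@7:R b4@8:L]
Beat 4 (L): throw ball5 h=6 -> lands@10:L; in-air after throw: [b2@5:R b1@6:L b3@7:R b4@8:L b5@10:L]
Beat 5 (R): throw ball2 h=4 -> lands@9:R; in-air after throw: [b1@6:L b3@7:R b4@8:L b2@9:R b5@10:L]
Beat 6 (L): throw ball1 h=5 -> lands@11:R; in-air after throw: [b3@7:R b4@8:L b2@9:R b5@10:L b1@11:R]
Beat 7 (R): throw ball3 h=5 -> lands@12:L; in-air after throw: [b4@8:L b2@9:R b5@10:L b1@11:R b3@12:L]
Beat 8 (L): throw ball4 h=6 -> lands@14:L; in-air after throw: [b2@9:R b5@10:L b1@11:R b3@12:L b4@14:L]
Beat 9 (R): throw ball2 h=4 -> lands@13:R; in-air after throw: [b5@10:L b1@11:R b3@12:L b2@13:R b4@14:L]
Beat 10 (L): throw ball5 h=5 -> lands@15:R; in-air after throw: [b1@11:R b3@12:L b2@13:R b4@14:L b5@15:R]
Beat 11 (R): throw ball1 h=5 -> lands@16:L; in-air after throw: [b3@12:L b2@13:R b4@14:L b5@15:R b1@16:L]
Beat 12 (L): throw ball3 h=6 -> lands@18:L; in-air after throw: [b2@13:R b4@14:L b5@15:R b1@16:L b3@18:L]
Beat 13 (R): throw ball2 h=4 -> lands@17:R; in-air after throw: [b4@14:L b5@15:R b1@16:L b2@17:R b3@18:L]
Beat 14 (L): throw ball4 h=5 -> lands@19:R; in-air after throw: [b5@15:R b1@16:L b2@17:R b3@18:L b4@19:R]
Beat 15 (R): throw ball5 h=5 -> lands@20:L; in-air after throw: [b1@16:L b2@17:R b3@18:L b4@19:R b5@20:L]
Ball 5: thrown@4 h=6 -> first land @10; rethrown@10 h=5 -> second land @15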